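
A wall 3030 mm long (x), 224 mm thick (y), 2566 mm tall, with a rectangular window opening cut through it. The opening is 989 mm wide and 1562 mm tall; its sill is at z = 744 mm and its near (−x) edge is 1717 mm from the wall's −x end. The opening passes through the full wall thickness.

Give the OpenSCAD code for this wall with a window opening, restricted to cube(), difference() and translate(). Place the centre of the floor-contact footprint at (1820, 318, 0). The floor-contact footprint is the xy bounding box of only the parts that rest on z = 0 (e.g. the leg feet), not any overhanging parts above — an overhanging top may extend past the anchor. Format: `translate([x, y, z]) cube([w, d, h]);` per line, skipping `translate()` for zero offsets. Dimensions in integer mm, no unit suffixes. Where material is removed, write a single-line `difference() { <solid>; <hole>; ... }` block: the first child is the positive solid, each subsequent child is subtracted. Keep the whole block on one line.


difference() { translate([305, 206, 0]) cube([3030, 224, 2566]); translate([2022, 206, 744]) cube([989, 224, 1562]); }


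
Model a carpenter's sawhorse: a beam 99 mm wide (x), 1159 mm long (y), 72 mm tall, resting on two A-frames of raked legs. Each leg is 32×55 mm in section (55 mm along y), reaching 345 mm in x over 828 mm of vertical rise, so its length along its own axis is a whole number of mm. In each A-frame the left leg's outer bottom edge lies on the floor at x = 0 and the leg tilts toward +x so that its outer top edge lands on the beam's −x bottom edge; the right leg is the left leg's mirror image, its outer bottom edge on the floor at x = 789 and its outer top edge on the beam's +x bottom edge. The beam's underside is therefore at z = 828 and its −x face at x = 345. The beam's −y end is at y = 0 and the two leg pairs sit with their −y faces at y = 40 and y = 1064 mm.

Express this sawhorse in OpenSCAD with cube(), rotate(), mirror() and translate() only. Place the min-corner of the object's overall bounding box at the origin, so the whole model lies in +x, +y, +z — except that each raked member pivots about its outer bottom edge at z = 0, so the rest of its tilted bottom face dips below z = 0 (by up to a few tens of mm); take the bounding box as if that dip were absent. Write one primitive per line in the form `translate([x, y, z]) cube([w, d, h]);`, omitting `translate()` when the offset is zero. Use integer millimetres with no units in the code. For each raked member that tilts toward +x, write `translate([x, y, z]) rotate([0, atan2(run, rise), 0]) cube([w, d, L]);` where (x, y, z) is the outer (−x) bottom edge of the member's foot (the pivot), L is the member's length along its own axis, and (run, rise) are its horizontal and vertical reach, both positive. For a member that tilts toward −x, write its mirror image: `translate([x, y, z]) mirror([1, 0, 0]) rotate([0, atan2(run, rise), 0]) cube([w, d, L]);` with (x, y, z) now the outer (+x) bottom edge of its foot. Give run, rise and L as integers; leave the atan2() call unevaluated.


translate([345, 0, 828]) cube([99, 1159, 72]);
translate([0, 40, 0]) rotate([0, atan2(345, 828), 0]) cube([32, 55, 897]);
translate([789, 40, 0]) mirror([1, 0, 0]) rotate([0, atan2(345, 828), 0]) cube([32, 55, 897]);
translate([0, 1064, 0]) rotate([0, atan2(345, 828), 0]) cube([32, 55, 897]);
translate([789, 1064, 0]) mirror([1, 0, 0]) rotate([0, atan2(345, 828), 0]) cube([32, 55, 897]);


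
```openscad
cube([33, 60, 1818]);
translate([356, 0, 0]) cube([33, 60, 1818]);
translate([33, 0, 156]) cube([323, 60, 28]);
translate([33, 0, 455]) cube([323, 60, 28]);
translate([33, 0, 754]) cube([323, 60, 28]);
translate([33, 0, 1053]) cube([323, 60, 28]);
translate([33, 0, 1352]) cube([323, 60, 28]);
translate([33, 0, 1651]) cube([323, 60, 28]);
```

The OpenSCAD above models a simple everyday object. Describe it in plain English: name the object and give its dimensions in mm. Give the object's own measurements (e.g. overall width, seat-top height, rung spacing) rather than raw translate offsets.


A straight ladder. Two 33×60 mm vertical rails, 1818 mm tall, stand 389 mm apart (outside-to-outside) with their front faces coplanar on the −y side. 6 rungs, each 60 mm deep and 28 mm tall, span between the inner faces of the rails, front faces flush with the rails. The lowest rung's underside is at z = 156 mm and rungs are spaced 299 mm apart (underside to underside).


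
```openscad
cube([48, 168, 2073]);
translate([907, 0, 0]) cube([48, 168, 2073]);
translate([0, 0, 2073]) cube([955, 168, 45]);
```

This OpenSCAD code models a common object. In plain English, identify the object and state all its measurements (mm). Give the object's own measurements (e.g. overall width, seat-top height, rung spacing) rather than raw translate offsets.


A door frame. The clear opening is 859 mm wide and 2073 mm high. Two 48 mm wide jambs, 168 mm deep, stand either side of the opening from the floor to the top of the opening. A 45 mm thick head sits across the top of both jambs, spanning the full outside width of the frame.


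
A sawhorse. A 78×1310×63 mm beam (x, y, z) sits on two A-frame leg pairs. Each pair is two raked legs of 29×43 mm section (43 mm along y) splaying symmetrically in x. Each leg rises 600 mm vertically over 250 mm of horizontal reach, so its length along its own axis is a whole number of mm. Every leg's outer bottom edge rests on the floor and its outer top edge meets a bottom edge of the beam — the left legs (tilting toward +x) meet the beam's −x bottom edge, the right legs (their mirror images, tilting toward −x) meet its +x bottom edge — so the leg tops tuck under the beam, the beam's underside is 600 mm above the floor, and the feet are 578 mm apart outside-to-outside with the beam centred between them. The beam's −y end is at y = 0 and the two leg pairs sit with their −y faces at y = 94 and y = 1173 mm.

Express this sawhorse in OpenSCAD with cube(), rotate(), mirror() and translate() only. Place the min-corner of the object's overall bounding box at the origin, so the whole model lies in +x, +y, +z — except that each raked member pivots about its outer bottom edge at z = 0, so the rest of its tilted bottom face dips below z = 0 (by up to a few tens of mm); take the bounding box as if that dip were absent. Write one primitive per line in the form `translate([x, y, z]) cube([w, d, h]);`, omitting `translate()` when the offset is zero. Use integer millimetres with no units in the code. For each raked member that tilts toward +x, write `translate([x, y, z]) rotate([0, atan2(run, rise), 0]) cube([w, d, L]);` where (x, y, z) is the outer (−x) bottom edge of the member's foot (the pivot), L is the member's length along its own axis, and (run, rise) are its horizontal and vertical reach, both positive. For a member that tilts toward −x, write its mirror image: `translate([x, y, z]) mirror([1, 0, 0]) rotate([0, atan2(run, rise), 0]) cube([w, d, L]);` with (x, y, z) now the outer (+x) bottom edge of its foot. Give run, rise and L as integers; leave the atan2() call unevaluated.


// leg length = √(250² + 600²) = 650
// right-leg outer foot x = 2·250 + 78 = 578
// beam min-corner = (250, 0, 600)
translate([250, 0, 600]) cube([78, 1310, 63]);
translate([0, 94, 0]) rotate([0, atan2(250, 600), 0]) cube([29, 43, 650]);
translate([578, 94, 0]) mirror([1, 0, 0]) rotate([0, atan2(250, 600), 0]) cube([29, 43, 650]);
translate([0, 1173, 0]) rotate([0, atan2(250, 600), 0]) cube([29, 43, 650]);
translate([578, 1173, 0]) mirror([1, 0, 0]) rotate([0, atan2(250, 600), 0]) cube([29, 43, 650]);


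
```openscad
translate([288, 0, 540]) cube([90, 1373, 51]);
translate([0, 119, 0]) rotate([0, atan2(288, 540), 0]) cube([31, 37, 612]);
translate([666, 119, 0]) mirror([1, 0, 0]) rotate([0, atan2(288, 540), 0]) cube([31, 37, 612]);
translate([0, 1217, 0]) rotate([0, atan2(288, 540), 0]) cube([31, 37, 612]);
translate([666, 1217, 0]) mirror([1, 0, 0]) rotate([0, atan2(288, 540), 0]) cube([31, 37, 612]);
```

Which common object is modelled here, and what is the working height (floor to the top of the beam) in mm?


A sawhorse. The overall height is 591 mm.

A beam across two mirrored pairs of raked legs — a sawhorse. The beam's underside is at z = 540 (matching the legs' vertical rise in atan2(288, 540)) and the beam is 51 mm tall, so its top is at 540 + 51 = 591 mm. The raked legs top out at the beam's underside, so that is the highest point.


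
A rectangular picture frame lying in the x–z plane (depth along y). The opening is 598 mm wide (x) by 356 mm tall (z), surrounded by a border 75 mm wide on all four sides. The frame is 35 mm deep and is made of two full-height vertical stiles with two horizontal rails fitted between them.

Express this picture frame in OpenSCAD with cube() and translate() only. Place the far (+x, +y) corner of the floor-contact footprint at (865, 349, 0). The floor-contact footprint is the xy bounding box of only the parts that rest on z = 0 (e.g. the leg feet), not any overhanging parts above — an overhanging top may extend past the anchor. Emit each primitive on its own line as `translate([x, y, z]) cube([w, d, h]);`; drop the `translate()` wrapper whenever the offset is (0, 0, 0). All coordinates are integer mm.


translate([117, 314, 0]) cube([75, 35, 506]);
translate([790, 314, 0]) cube([75, 35, 506]);
translate([192, 314, 0]) cube([598, 35, 75]);
translate([192, 314, 431]) cube([598, 35, 75]);


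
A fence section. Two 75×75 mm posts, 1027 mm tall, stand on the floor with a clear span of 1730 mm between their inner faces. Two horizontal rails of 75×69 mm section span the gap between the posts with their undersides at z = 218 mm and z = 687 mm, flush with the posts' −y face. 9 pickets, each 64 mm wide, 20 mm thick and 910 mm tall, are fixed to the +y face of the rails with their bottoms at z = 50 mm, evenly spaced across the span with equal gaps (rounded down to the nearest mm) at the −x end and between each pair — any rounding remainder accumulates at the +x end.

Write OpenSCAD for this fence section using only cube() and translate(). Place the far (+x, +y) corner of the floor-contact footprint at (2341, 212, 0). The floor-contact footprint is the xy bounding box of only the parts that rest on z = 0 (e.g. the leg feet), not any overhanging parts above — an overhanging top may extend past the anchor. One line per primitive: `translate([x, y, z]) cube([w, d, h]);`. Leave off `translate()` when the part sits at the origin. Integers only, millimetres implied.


translate([461, 137, 0]) cube([75, 75, 1027]);
translate([2266, 137, 0]) cube([75, 75, 1027]);
translate([536, 137, 218]) cube([1730, 75, 69]);
translate([536, 137, 687]) cube([1730, 75, 69]);
translate([651, 212, 50]) cube([64, 20, 910]);
translate([830, 212, 50]) cube([64, 20, 910]);
translate([1009, 212, 50]) cube([64, 20, 910]);
translate([1188, 212, 50]) cube([64, 20, 910]);
translate([1367, 212, 50]) cube([64, 20, 910]);
translate([1546, 212, 50]) cube([64, 20, 910]);
translate([1725, 212, 50]) cube([64, 20, 910]);
translate([1904, 212, 50]) cube([64, 20, 910]);
translate([2083, 212, 50]) cube([64, 20, 910]);


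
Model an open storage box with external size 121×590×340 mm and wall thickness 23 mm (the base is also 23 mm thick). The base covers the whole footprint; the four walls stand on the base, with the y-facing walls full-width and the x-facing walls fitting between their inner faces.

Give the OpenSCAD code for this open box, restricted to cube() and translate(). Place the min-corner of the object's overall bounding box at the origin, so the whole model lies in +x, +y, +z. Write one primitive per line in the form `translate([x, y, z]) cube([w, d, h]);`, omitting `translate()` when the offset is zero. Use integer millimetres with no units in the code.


cube([121, 590, 23]);
translate([0, 0, 23]) cube([121, 23, 317]);
translate([0, 567, 23]) cube([121, 23, 317]);
translate([0, 23, 23]) cube([23, 544, 317]);
translate([98, 23, 23]) cube([23, 544, 317]);


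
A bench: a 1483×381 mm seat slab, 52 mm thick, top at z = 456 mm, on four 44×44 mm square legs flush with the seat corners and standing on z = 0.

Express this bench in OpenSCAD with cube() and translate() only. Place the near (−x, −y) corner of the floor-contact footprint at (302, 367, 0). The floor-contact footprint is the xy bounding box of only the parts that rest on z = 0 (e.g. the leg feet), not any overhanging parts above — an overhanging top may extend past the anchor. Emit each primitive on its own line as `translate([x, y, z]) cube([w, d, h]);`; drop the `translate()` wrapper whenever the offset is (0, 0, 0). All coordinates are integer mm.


translate([302, 367, 404]) cube([1483, 381, 52]);
translate([302, 367, 0]) cube([44, 44, 404]);
translate([302, 704, 0]) cube([44, 44, 404]);
translate([1741, 367, 0]) cube([44, 44, 404]);
translate([1741, 704, 0]) cube([44, 44, 404]);


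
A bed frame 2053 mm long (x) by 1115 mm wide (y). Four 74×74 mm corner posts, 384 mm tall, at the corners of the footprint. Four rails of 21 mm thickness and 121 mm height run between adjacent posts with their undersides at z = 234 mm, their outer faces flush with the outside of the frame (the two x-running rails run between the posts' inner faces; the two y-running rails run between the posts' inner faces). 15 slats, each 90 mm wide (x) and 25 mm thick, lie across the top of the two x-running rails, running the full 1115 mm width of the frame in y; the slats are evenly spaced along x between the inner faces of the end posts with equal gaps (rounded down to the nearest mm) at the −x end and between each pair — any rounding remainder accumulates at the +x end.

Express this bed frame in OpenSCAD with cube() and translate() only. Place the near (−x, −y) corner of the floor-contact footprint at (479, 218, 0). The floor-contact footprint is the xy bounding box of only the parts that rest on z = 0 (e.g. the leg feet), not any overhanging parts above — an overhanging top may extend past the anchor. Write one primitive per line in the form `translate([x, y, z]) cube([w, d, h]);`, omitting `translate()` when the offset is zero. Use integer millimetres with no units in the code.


translate([479, 218, 0]) cube([74, 74, 384]);
translate([479, 1259, 0]) cube([74, 74, 384]);
translate([2458, 218, 0]) cube([74, 74, 384]);
translate([2458, 1259, 0]) cube([74, 74, 384]);
translate([553, 218, 234]) cube([1905, 21, 121]);
translate([553, 1312, 234]) cube([1905, 21, 121]);
translate([479, 292, 234]) cube([21, 967, 121]);
translate([2511, 292, 234]) cube([21, 967, 121]);
translate([587, 218, 355]) cube([90, 1115, 25]);
translate([711, 218, 355]) cube([90, 1115, 25]);
translate([835, 218, 355]) cube([90, 1115, 25]);
translate([959, 218, 355]) cube([90, 1115, 25]);
translate([1083, 218, 355]) cube([90, 1115, 25]);
translate([1207, 218, 355]) cube([90, 1115, 25]);
translate([1331, 218, 355]) cube([90, 1115, 25]);
translate([1455, 218, 355]) cube([90, 1115, 25]);
translate([1579, 218, 355]) cube([90, 1115, 25]);
translate([1703, 218, 355]) cube([90, 1115, 25]);
translate([1827, 218, 355]) cube([90, 1115, 25]);
translate([1951, 218, 355]) cube([90, 1115, 25]);
translate([2075, 218, 355]) cube([90, 1115, 25]);
translate([2199, 218, 355]) cube([90, 1115, 25]);
translate([2323, 218, 355]) cube([90, 1115, 25]);


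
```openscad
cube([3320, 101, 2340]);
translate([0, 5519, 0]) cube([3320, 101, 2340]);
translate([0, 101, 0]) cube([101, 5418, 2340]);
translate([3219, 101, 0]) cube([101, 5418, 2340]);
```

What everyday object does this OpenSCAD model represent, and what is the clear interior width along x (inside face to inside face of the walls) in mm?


A house (or room) frame. The interior width is 3118 mm.

Four 2340 mm walls enclosing a rectangle with no floor or roof — a room or house frame. Outside width is 3320 mm and wall thickness is 101 mm, so the interior width is 3320 − 2 × 101 = 3118 mm.


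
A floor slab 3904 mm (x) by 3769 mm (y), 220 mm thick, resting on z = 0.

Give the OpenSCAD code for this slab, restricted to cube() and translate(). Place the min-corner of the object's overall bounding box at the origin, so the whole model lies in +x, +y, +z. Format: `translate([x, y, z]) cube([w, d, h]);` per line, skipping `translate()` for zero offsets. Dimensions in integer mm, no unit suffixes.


cube([3904, 3769, 220]);


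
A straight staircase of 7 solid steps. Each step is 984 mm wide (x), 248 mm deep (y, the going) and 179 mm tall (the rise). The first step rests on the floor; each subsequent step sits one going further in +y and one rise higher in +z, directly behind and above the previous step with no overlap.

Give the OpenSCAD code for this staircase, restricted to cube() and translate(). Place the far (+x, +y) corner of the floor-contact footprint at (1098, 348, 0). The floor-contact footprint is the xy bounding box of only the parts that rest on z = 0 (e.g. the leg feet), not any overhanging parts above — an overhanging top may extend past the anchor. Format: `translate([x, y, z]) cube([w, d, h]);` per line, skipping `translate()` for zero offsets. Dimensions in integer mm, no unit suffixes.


translate([114, 100, 0]) cube([984, 248, 179]);
translate([114, 348, 179]) cube([984, 248, 179]);
translate([114, 596, 358]) cube([984, 248, 179]);
translate([114, 844, 537]) cube([984, 248, 179]);
translate([114, 1092, 716]) cube([984, 248, 179]);
translate([114, 1340, 895]) cube([984, 248, 179]);
translate([114, 1588, 1074]) cube([984, 248, 179]);


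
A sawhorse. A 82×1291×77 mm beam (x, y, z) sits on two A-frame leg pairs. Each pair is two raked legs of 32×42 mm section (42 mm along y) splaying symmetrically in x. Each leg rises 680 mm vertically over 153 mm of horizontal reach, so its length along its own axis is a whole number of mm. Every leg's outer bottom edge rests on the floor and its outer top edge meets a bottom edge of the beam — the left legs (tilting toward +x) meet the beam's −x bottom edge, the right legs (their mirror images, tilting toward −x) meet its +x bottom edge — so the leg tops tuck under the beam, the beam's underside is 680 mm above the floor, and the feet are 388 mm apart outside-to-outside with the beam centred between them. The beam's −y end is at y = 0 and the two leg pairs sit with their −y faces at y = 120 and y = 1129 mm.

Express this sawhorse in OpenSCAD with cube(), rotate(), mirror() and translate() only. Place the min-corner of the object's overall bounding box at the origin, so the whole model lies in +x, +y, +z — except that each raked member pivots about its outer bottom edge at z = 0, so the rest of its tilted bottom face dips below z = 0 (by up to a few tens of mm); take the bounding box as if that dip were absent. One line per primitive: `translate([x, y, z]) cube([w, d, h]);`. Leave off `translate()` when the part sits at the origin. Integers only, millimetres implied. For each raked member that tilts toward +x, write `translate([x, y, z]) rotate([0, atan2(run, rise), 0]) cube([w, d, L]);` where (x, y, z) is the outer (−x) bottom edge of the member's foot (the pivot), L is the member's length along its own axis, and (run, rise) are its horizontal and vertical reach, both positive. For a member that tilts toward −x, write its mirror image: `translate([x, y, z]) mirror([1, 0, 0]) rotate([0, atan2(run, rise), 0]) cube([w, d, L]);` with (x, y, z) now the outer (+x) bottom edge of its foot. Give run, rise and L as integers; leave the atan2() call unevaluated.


// leg length = √(153² + 680²) = 697
// right-leg outer foot x = 2·153 + 82 = 388
// beam min-corner = (153, 0, 680)
translate([153, 0, 680]) cube([82, 1291, 77]);
translate([0, 120, 0]) rotate([0, atan2(153, 680), 0]) cube([32, 42, 697]);
translate([388, 120, 0]) mirror([1, 0, 0]) rotate([0, atan2(153, 680), 0]) cube([32, 42, 697]);
translate([0, 1129, 0]) rotate([0, atan2(153, 680), 0]) cube([32, 42, 697]);
translate([388, 1129, 0]) mirror([1, 0, 0]) rotate([0, atan2(153, 680), 0]) cube([32, 42, 697]);


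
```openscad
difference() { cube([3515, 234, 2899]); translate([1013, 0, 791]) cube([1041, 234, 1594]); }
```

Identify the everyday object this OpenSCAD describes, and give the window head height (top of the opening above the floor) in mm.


A wall with a window opening. The window head height is 2385 mm.

A wall with a rectangular opening subtracted — a window. Sill at z = 791, opening 1594 mm tall, so the head is at 791 + 1594 = 2385 mm.


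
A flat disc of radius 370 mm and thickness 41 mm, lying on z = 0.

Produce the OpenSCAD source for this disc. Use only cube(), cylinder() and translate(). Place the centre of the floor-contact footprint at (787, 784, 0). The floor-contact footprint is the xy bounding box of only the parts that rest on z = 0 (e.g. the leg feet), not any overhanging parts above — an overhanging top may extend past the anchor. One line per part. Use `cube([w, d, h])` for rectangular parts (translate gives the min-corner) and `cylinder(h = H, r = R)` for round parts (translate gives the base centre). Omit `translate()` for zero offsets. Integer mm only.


translate([787, 784, 0]) cylinder(h = 41, r = 370);


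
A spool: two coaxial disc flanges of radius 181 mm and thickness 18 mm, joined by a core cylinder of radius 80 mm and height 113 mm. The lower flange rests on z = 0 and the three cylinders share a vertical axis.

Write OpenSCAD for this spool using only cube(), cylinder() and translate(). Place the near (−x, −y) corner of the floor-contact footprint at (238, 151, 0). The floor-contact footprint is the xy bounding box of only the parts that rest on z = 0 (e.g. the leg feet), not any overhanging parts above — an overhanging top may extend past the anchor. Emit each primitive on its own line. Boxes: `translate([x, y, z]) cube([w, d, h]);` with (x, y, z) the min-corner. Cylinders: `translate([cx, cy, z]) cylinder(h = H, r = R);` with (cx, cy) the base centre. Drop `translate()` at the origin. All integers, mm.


translate([419, 332, 0]) cylinder(h = 18, r = 181);
translate([419, 332, 18]) cylinder(h = 113, r = 80);
translate([419, 332, 131]) cylinder(h = 18, r = 181);


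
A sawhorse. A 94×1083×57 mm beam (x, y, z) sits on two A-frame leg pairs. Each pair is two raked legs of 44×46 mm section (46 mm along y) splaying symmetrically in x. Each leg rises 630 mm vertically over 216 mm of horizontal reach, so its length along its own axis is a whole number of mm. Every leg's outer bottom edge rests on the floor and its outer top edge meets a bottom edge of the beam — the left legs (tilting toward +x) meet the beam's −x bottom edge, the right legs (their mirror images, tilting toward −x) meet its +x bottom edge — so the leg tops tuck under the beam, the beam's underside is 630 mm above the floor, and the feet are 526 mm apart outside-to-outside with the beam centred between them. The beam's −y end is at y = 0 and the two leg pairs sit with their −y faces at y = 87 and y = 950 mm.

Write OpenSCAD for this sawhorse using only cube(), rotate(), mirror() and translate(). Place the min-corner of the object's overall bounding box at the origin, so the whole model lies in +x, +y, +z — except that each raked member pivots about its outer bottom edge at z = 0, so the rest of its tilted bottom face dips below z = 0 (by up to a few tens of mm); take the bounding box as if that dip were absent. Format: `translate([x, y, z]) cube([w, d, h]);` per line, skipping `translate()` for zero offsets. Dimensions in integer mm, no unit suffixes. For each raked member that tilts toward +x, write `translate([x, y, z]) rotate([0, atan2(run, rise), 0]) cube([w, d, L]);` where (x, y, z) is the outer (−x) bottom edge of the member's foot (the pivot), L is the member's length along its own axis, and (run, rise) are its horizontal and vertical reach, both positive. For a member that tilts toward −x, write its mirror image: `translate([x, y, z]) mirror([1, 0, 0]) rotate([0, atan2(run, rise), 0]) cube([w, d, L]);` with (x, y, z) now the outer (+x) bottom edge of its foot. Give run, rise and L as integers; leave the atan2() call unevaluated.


translate([216, 0, 630]) cube([94, 1083, 57]);
translate([0, 87, 0]) rotate([0, atan2(216, 630), 0]) cube([44, 46, 666]);
translate([526, 87, 0]) mirror([1, 0, 0]) rotate([0, atan2(216, 630), 0]) cube([44, 46, 666]);
translate([0, 950, 0]) rotate([0, atan2(216, 630), 0]) cube([44, 46, 666]);
translate([526, 950, 0]) mirror([1, 0, 0]) rotate([0, atan2(216, 630), 0]) cube([44, 46, 666]);


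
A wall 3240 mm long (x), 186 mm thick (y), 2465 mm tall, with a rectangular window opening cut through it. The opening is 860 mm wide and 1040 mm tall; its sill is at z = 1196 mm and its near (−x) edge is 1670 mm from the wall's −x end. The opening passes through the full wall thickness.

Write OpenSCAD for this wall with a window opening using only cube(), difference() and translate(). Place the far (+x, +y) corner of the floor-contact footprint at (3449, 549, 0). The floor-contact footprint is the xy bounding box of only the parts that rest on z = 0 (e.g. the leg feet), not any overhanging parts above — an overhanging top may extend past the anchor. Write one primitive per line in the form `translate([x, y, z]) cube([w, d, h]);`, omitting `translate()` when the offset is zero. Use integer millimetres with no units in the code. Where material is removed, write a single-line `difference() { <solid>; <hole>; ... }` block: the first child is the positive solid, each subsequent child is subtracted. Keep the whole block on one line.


difference() { translate([209, 363, 0]) cube([3240, 186, 2465]); translate([1879, 363, 1196]) cube([860, 186, 1040]); }


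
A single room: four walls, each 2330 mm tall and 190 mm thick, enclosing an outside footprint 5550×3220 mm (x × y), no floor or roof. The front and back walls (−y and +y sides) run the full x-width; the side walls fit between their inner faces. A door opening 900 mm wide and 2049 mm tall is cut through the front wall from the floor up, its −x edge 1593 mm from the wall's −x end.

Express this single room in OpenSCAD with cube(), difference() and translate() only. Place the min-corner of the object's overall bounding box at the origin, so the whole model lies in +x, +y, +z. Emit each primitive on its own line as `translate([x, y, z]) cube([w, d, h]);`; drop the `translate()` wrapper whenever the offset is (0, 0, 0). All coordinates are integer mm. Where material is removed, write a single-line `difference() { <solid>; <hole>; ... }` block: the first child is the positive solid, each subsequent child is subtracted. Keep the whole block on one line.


difference() { cube([5550, 190, 2330]); translate([1593, 0, 0]) cube([900, 190, 2049]); }
translate([0, 3030, 0]) cube([5550, 190, 2330]);
translate([0, 190, 0]) cube([190, 2840, 2330]);
translate([5360, 190, 0]) cube([190, 2840, 2330]);


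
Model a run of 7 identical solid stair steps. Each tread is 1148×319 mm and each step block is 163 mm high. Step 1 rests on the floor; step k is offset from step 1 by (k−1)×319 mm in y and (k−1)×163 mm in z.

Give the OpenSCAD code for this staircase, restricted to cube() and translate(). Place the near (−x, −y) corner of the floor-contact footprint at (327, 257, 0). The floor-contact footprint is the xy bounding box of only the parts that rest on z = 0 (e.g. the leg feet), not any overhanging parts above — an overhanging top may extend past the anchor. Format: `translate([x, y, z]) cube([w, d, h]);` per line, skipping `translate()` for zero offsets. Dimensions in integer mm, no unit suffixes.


translate([327, 257, 0]) cube([1148, 319, 163]);
translate([327, 576, 163]) cube([1148, 319, 163]);
translate([327, 895, 326]) cube([1148, 319, 163]);
translate([327, 1214, 489]) cube([1148, 319, 163]);
translate([327, 1533, 652]) cube([1148, 319, 163]);
translate([327, 1852, 815]) cube([1148, 319, 163]);
translate([327, 2171, 978]) cube([1148, 319, 163]);


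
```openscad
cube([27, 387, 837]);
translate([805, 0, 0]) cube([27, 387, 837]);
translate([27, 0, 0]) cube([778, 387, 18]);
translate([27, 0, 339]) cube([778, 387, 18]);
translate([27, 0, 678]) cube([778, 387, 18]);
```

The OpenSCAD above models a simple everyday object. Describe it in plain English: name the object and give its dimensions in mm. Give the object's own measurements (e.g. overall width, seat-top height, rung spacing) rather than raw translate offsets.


An open bookshelf. Two side panels, each 27 mm thick, 387 mm deep and 837 mm tall, stand 832 mm apart (outside-to-outside). Between them sit 3 shelves, each 18 mm thick and 387 mm deep, spanning the full gap between the sides. The bottom shelf rests on the floor (its underside at z = 0) and the clear gap between one shelf's top and the next shelf's underside is 321 mm.


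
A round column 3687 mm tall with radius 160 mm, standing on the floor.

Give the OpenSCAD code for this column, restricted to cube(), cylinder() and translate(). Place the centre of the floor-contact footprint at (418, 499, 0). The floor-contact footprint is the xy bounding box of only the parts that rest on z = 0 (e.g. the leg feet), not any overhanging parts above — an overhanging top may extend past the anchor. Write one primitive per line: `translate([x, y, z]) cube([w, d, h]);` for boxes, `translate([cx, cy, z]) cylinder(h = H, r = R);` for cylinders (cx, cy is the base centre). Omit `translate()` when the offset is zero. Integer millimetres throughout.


translate([418, 499, 0]) cylinder(h = 3687, r = 160);


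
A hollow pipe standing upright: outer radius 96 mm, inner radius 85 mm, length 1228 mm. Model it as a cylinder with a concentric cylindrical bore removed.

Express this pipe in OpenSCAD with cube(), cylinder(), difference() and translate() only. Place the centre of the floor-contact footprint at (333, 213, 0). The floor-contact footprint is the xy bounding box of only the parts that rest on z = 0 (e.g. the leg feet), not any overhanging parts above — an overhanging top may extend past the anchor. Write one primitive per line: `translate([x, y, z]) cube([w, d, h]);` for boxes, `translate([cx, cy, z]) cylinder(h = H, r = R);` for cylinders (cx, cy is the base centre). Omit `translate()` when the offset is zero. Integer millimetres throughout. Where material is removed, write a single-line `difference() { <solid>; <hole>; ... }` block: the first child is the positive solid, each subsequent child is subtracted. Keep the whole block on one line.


difference() { translate([333, 213, 0]) cylinder(h = 1228, r = 96); translate([333, 213, 0]) cylinder(h = 1228, r = 85); }


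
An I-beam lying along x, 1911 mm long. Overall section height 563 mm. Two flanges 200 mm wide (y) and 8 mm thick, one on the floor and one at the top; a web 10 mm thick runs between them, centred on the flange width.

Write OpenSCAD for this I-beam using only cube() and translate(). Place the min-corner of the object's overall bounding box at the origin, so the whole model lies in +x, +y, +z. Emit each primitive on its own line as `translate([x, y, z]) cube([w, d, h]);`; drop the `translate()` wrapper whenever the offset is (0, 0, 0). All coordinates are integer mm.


cube([1911, 200, 8]);
translate([0, 95, 8]) cube([1911, 10, 547]);
translate([0, 0, 555]) cube([1911, 200, 8]);


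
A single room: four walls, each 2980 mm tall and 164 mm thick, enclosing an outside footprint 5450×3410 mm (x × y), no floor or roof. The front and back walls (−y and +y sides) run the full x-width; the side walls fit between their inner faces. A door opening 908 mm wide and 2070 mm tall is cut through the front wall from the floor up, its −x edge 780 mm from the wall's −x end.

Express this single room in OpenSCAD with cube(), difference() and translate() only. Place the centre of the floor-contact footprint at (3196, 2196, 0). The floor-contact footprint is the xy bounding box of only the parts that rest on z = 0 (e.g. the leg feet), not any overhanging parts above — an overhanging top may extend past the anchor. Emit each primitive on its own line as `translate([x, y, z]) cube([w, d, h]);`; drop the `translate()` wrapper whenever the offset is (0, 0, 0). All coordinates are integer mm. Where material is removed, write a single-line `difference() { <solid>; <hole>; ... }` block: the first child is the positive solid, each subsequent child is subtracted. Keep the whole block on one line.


difference() { translate([471, 491, 0]) cube([5450, 164, 2980]); translate([1251, 491, 0]) cube([908, 164, 2070]); }
translate([471, 3737, 0]) cube([5450, 164, 2980]);
translate([471, 655, 0]) cube([164, 3082, 2980]);
translate([5757, 655, 0]) cube([164, 3082, 2980]);


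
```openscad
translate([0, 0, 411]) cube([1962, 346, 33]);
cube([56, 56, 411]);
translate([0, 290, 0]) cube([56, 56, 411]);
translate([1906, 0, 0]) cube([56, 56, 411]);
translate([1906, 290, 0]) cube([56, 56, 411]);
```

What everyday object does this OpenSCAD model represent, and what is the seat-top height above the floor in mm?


A bench. The seat-top height is 444 mm.

A long slab on four corner posts — a bench. The slab sits at z = 411 with thickness 33, so the top is 411 + 33 = 444 mm.


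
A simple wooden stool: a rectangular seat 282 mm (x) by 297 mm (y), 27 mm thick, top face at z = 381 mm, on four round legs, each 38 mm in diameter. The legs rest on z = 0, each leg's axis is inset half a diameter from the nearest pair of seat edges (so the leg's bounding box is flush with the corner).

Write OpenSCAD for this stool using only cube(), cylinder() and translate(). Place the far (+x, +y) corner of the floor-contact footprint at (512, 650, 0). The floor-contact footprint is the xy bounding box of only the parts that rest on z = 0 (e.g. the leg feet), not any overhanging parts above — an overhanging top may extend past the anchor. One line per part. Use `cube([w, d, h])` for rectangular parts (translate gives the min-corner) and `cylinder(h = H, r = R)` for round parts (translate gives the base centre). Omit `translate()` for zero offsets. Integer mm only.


// leg_h = 381 - 27 = 354
translate([230, 353, 354]) cube([282, 297, 27]);
translate([249, 372, 0]) cylinder(h = 354, r = 19);
translate([493, 372, 0]) cylinder(h = 354, r = 19);
translate([249, 631, 0]) cylinder(h = 354, r = 19);
translate([493, 631, 0]) cylinder(h = 354, r = 19);


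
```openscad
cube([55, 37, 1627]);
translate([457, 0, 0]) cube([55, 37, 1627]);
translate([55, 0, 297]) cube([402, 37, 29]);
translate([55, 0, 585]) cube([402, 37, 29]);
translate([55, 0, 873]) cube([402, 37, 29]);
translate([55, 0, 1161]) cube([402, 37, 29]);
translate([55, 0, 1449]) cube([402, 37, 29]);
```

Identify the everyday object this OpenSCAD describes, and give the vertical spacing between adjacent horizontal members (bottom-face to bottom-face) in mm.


A ladder. The rung spacing is 288 mm.

Two tall 55×37 posts with 5 short bars between them — a ladder. Adjacent rungs sit at z = 297 and z = 585, so the spacing is 585 − 297 = 288 mm.


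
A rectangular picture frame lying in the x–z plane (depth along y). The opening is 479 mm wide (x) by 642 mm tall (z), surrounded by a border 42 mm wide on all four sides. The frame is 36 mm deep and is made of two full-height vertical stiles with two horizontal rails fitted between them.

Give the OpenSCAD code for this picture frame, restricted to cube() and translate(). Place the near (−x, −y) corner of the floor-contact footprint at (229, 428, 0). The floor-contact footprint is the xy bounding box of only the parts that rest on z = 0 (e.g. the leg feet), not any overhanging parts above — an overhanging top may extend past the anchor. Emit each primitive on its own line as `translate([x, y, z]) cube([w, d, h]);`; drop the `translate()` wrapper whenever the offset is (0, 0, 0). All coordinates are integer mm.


translate([229, 428, 0]) cube([42, 36, 726]);
translate([750, 428, 0]) cube([42, 36, 726]);
translate([271, 428, 0]) cube([479, 36, 42]);
translate([271, 428, 684]) cube([479, 36, 42]);


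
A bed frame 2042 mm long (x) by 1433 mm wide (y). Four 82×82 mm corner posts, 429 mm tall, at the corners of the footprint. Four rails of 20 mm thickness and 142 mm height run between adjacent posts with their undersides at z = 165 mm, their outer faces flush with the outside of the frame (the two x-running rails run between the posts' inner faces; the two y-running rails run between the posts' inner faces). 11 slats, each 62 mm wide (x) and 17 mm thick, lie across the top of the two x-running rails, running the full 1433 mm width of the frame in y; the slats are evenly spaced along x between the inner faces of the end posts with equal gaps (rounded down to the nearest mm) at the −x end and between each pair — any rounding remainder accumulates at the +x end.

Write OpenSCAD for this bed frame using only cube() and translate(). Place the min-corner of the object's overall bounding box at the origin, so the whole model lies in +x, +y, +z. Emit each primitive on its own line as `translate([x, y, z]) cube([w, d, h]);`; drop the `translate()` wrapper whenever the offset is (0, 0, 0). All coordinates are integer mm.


// slat z = rail_z + rail_h = 165 + 142 = 307
// slat gap = ⌊(1878 − 11·62) / 12⌋ = 99
cube([82, 82, 429]);
translate([0, 1351, 0]) cube([82, 82, 429]);
translate([1960, 0, 0]) cube([82, 82, 429]);
translate([1960, 1351, 0]) cube([82, 82, 429]);
translate([82, 0, 165]) cube([1878, 20, 142]);
translate([82, 1413, 165]) cube([1878, 20, 142]);
translate([0, 82, 165]) cube([20, 1269, 142]);
translate([2022, 82, 165]) cube([20, 1269, 142]);
translate([181, 0, 307]) cube([62, 1433, 17]);
translate([342, 0, 307]) cube([62, 1433, 17]);
translate([503, 0, 307]) cube([62, 1433, 17]);
translate([664, 0, 307]) cube([62, 1433, 17]);
translate([825, 0, 307]) cube([62, 1433, 17]);
translate([986, 0, 307]) cube([62, 1433, 17]);
translate([1147, 0, 307]) cube([62, 1433, 17]);
translate([1308, 0, 307]) cube([62, 1433, 17]);
translate([1469, 0, 307]) cube([62, 1433, 17]);
translate([1630, 0, 307]) cube([62, 1433, 17]);
translate([1791, 0, 307]) cube([62, 1433, 17]);


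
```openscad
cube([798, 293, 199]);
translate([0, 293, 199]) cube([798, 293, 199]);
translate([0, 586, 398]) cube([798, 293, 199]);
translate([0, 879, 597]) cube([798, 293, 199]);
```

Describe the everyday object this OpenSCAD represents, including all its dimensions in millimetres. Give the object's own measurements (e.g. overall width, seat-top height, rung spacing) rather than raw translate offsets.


A straight staircase of 4 solid steps. Each step is 798 mm wide (x), 293 mm deep (y, the going) and 199 mm tall (the rise). The first step rests on the floor; each subsequent step sits one going further in +y and one rise higher in +z, directly behind and above the previous step with no overlap.


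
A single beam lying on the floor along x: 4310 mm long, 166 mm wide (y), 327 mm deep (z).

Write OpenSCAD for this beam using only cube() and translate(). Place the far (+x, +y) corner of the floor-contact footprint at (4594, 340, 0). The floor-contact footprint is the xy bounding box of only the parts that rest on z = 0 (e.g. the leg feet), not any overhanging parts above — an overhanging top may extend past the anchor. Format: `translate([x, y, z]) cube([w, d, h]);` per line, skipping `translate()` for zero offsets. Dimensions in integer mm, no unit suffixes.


translate([284, 174, 0]) cube([4310, 166, 327]);


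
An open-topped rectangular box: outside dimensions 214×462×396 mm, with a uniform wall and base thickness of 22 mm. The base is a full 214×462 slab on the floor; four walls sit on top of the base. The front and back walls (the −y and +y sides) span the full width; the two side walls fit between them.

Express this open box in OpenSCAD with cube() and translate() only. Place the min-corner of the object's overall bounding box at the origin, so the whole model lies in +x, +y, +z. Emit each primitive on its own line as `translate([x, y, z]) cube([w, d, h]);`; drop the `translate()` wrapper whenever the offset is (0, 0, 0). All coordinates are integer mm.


cube([214, 462, 22]);
translate([0, 0, 22]) cube([214, 22, 374]);
translate([0, 440, 22]) cube([214, 22, 374]);
translate([0, 22, 22]) cube([22, 418, 374]);
translate([192, 22, 22]) cube([22, 418, 374]);
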